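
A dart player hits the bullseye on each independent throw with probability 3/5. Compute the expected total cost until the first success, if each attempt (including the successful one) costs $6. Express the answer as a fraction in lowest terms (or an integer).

$10

E[#attempts] = 1/p = 5/3; E[cost] = 6·5/3 = 10.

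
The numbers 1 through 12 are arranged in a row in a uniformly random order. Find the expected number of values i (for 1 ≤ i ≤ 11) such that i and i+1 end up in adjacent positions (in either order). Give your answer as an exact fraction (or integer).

For each i ∈ {1,…,11}, let Xᵢ = 1 if i and i+1 are adjacent. P(Xᵢ=1) = 2·(12−1)!/12! = 2/12.
By linearity, E[ΣXᵢ] = (11)·(2/12) = 11/6.

11/6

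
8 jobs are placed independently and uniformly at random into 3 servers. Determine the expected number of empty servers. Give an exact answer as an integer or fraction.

256/2187

Let Xⱼ=1 if server j is empty. P(Xⱼ=1) = ((3-1)/3)^8 = 256/6561.
By linearity, E[#empty] = 3·256/6561 = 256/2187.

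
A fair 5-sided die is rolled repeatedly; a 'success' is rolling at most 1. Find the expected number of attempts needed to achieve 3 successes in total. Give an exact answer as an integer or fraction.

15

By linearity (sum of 3 independent geometric waits), E[trials] = 3/p = 3/(1/5) = 15.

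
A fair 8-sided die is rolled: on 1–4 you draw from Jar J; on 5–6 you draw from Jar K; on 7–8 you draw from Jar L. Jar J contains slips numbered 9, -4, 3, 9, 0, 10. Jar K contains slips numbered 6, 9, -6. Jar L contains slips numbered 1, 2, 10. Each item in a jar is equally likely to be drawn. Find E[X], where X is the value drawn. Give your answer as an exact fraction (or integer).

49/12

E[X | Jar J] = (9 − 4 + 3 + 9 + 0 + 10)/6 = 9/2
E[X | Jar K] = (6 + 9 − 6)/3 = 3
E[X | Jar L] = (1 + 2 + 10)/3 = 13/3
E[X] = (1/2)·9/2 + (1/4)·3 + (1/4)·13/3 = 49/12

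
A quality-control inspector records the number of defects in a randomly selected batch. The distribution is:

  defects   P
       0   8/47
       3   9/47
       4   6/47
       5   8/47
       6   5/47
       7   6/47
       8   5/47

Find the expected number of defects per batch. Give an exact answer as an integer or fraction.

E[X] = (8/47)·0 + (9/47)·3 + (6/47)·4 + (8/47)·5 + (5/47)·6 + (6/47)·7 + (5/47)·8
     = 203/47

203/47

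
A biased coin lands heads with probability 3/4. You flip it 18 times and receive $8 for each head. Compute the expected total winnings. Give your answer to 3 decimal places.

E[#heads] = 18·3/4 = 27/2 (linearity over flips).
E[winnings] = 8·27/2 = 108.
≈ 108.000

$108.000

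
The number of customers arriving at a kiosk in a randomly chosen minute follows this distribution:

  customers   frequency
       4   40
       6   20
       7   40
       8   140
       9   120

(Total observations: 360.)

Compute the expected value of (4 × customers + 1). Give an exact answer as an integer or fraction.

Total = 360, so P(customers=4) = 40/360, etc.
E[4x+1] = (1/9)·17 + (1/18)·25 + (1/9)·29 + (7/18)·33 + (1/3)·37
     = 95/3

95/3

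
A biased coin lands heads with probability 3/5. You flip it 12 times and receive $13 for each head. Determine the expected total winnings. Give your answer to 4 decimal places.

E[#heads] = 12·3/5 = 36/5 (linearity over flips).
E[winnings] = 13·36/5 = 468/5.
≈ 93.6000

$93.6000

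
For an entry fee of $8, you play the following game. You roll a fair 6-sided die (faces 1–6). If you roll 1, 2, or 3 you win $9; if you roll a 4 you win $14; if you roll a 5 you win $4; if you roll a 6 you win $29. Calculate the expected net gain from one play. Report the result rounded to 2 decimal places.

$4.33

E[payout] = (1/6)·4 + (1/2)·9 + (1/6)·14 + (1/6)·29 = 37/3
Expected profit = 37/3 − 8 = 13/3 ≈ $4.33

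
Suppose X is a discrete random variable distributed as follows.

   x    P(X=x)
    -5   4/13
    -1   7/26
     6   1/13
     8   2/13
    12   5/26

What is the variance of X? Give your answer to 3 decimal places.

E[X] = (4/13)·(-5) + (7/26)·(-1) + (1/13)·6 + (2/13)·8 + (5/26)·12 = 57/26
E[X²] = (4/13)·25 + (7/26)·1 + (1/13)·36 + (2/13)·64 + (5/26)·144 = 1255/26
Var(X) = 1255/26 − (57/26)² = 29381/676 ≈ 43.463

43.463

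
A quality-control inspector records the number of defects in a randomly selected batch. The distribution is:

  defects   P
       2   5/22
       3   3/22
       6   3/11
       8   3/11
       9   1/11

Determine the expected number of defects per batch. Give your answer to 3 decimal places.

5.500

E[X] = (5/22)·2 + (3/22)·3 + (3/11)·6 + (3/11)·8 + (1/11)·9
     = 11/2 ≈ 5.500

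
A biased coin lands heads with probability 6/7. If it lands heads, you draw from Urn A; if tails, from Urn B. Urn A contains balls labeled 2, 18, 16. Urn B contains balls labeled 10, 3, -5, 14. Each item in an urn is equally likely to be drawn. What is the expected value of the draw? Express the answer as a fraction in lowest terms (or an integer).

E[X | Urn A] = (2 + 18 + 16)/3 = 12
E[X | Urn B] = (10 + 3 − 5 + 14)/4 = 11/2
E[X] = (6/7)·12 + (1/7)·11/2 = 155/14

155/14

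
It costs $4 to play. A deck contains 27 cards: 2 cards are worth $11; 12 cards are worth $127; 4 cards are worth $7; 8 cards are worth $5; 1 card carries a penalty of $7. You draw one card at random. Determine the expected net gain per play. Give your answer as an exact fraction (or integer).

1499/27 dollars

E[payout] = (2/27)·11 + (12/27)·127 + (4/27)·7 + (8/27)·5 + (1/27)·(-7) = 1607/27
Expected profit = 1607/27 − 4 = 1499/27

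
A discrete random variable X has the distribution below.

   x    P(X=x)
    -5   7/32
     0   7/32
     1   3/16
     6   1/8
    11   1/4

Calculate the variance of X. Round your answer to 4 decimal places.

33.6787

E[X] = (7/32)·(-5) + (7/32)·0 + (3/16)·1 + (1/8)·6 + (1/4)·11 = 83/32
E[X²] = (7/32)·25 + (7/32)·0 + (3/16)·1 + (1/8)·36 + (1/4)·121 = 1293/32
Var(X) = 1293/32 − (83/32)² = 34487/1024 ≈ 33.6787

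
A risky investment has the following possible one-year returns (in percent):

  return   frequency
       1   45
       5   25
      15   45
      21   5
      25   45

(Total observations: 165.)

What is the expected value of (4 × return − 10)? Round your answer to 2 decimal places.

40.30

Total = 165, so P(return=1) = 45/165, etc.
E[4x-10] = (3/11)·(-6) + (5/33)·10 + (3/11)·50 + (1/33)·74 + (3/11)·90
     = 1330/33 ≈ 40.30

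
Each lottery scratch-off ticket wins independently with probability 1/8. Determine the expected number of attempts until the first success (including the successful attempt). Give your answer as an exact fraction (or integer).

For a geometric distribution, E[trials] = 1/p = 1/(1/8) = 8.

8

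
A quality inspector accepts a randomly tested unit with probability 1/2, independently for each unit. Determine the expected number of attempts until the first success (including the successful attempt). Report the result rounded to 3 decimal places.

For a geometric distribution, E[trials] = 1/p = 1/(1/2) = 2.
≈ 2.000

2.000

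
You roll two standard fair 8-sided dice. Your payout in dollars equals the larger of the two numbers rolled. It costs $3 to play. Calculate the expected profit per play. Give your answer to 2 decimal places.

Distribution of the larger of the two numbers rolled: 1 w.p. 1/64, 2 w.p. 3/64, 3 w.p. 5/64, 4 w.p. 7/64, 5 w.p. 9/64, 6 w.p. 11/64, …
E[payout] = (1/64)·1 + (3/64)·2 + (5/64)·3 + (7/64)·4 + (9/64)·5 + (11/64)·6 + (13/64)·7 + (15/64)·8 = 93/16
Expected profit = 93/16 − 3 = 45/16 ≈ $2.81

$2.81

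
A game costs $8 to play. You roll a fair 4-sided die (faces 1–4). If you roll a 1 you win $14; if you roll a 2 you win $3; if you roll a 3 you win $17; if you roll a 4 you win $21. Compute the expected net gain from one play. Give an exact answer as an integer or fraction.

23/4 dollars

E[payout] = (1/4)·3 + (1/4)·14 + (1/4)·17 + (1/4)·21 = 55/4
Expected profit = 55/4 − 8 = 23/4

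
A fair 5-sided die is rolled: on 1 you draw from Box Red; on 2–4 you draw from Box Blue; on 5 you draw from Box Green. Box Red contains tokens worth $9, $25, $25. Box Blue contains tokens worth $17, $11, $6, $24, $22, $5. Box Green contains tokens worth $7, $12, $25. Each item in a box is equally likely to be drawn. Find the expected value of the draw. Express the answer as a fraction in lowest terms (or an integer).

E[X | Box Red] = (9 + 25 + 25)/3 = 59/3
E[X | Box Blue] = (17 + 11 + 6 + 24 + 22 + 5)/6 = 85/6
E[X | Box Green] = (7 + 12 + 25)/3 = 44/3
E[X] = (1/5)·59/3 + (3/5)·85/6 + (1/5)·44/3 = 461/30

461/30 dollars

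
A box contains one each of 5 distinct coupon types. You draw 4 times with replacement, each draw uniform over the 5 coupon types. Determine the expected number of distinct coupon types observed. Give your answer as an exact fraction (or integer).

369/125

Let Xⱼ=1 if type j appears at least once. P(Xⱼ=1) = 1 − ((5−1)/5)^4 = 369/625.
E[#distinct] = 5·369/625 = 369/125.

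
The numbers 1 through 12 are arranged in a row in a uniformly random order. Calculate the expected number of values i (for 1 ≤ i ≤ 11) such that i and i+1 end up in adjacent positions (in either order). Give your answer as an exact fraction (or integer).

11/6

For each i ∈ {1,…,11}, let Xᵢ = 1 if i and i+1 are adjacent. P(Xᵢ=1) = 2·(12−1)!/12! = 2/12.
By linearity, E[ΣXᵢ] = (11)·(2/12) = 11/6.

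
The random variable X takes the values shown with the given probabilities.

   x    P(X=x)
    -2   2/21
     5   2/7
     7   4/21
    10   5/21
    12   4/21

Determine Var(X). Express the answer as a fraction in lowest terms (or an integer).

E[X] = (2/21)·(-2) + (2/7)·5 + (4/21)·7 + (5/21)·10 + (4/21)·12 = 152/21
E[X²] = (2/21)·4 + (2/7)·25 + (4/21)·49 + (5/21)·100 + (4/21)·144 = 1430/21
Var(X) = 1430/21 − (152/21)² = 6926/441

6926/441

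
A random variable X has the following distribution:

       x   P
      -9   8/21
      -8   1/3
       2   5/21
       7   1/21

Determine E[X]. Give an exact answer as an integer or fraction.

-37/7

E[X] = (8/21)·(-9) + (1/3)·(-8) + (5/21)·2 + (1/21)·7
     = -37/7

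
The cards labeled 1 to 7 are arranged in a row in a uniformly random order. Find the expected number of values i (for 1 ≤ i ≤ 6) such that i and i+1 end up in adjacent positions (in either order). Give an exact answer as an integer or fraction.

12/7

For each i ∈ {1,…,6}, let Xᵢ = 1 if i and i+1 are adjacent. P(Xᵢ=1) = 2·(7−1)!/7! = 2/7.
By linearity, E[ΣXᵢ] = (6)·(2/7) = 12/7.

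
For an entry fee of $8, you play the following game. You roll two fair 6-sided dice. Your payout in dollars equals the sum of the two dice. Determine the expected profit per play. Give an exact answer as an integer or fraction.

-$1

Distribution of the sum of the two dice: 2 w.p. 1/36, 3 w.p. 1/18, 4 w.p. 1/12, 5 w.p. 1/9, 6 w.p. 5/36, 7 w.p. 1/6, …
E[payout] = (1/36)·2 + (1/18)·3 + (1/12)·4 + (1/9)·5 + (5/36)·6 + (1/6)·7 + (5/36)·8 + (1/9)·9 + (1/12)·10 + (1/18)·11 + (1/36)·12 = 7
Expected profit = 7 − 8 = -1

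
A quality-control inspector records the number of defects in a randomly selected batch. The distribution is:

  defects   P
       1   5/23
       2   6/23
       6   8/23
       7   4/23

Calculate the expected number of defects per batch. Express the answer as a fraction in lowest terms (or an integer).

93/23

E[X] = (5/23)·1 + (6/23)·2 + (8/23)·6 + (4/23)·7
     = 93/23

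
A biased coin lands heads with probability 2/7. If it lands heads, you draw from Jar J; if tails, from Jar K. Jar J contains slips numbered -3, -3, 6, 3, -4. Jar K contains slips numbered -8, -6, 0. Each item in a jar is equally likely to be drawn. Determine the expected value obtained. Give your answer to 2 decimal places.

-3.39

E[X | Jar J] = (-3 − 3 + 6 + 3 − 4)/5 = -1/5
E[X | Jar K] = (-8 − 6 + 0)/3 = -14/3
E[X] = (2/7)·(-1/5) + (5/7)·(-14/3) = -356/105 ≈ -3.39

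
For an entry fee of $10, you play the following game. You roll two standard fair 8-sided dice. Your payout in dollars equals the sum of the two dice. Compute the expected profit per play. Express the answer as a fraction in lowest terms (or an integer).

-$1

Distribution of the sum of the two dice: 2 w.p. 1/64, 3 w.p. 1/32, 4 w.p. 3/64, 5 w.p. 1/16, 6 w.p. 5/64, 7 w.p. 3/32, …
E[payout] = (1/64)·2 + (1/32)·3 + (3/64)·4 + (1/16)·5 + (5/64)·6 + (3/32)·7 + (7/64)·8 + (1/8)·9 + (7/64)·10 + (3/32)·11 + (5/64)·12 + (1/16)·13 + (3/64)·14 + (1/32)·15 + (1/64)·16 = 9
Expected profit = 9 − 10 = -1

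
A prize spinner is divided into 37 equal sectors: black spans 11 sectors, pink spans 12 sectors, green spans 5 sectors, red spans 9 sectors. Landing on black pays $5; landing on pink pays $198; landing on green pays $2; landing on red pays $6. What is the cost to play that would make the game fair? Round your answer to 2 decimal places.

E[payout] = (11/37)·5 + (12/37)·198 + (5/37)·2 + (9/37)·6 = 2495/37
Fair fee = E[payout] = 2495/37 ≈ $67.43

$67.43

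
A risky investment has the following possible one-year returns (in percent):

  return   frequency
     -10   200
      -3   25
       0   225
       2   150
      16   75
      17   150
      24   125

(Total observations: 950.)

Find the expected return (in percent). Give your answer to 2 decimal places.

5.24

Total = 950, so P(return=-10) = 200/950, etc.
E[X] = (4/19)·(-10) + (1/38)·(-3) + (9/38)·0 + (3/19)·2 + (3/38)·16 + (3/19)·17 + (5/38)·24
     = 199/38 ≈ 5.24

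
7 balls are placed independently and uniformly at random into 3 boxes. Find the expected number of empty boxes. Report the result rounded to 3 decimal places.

Let Xⱼ=1 if box j is empty. P(Xⱼ=1) = ((3-1)/3)^7 = 128/2187.
By linearity, E[#empty] = 3·128/2187 = 128/729.
≈ 0.176

0.176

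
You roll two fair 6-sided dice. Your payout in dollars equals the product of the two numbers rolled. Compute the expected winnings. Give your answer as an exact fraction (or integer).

Distribution of the product of the two numbers rolled: 1 w.p. 1/36, 2 w.p. 1/18, 3 w.p. 1/18, 4 w.p. 1/12, 5 w.p. 1/18, 6 w.p. 1/9, …
E[payout] = (1/36)·1 + (1/18)·2 + (1/18)·3 + (1/12)·4 + (1/18)·5 + (1/9)·6 + (1/18)·8 + (1/36)·9 + (1/18)·10 + (1/9)·12 + (1/18)·15 + (1/36)·16 + (1/18)·18 + (1/18)·20 + (1/18)·24 + (1/36)·25 + (1/18)·30 + (1/36)·36 = 49/4

49/4 dollars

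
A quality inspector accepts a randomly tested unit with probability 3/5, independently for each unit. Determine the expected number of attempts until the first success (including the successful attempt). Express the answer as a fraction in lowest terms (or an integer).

5/3

For a geometric distribution, E[trials] = 1/p = 1/(3/5) = 5/3.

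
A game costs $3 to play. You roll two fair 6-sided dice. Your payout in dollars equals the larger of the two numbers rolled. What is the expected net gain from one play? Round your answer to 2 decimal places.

Distribution of the larger of the two numbers rolled: 1 w.p. 1/36, 2 w.p. 1/12, 3 w.p. 5/36, 4 w.p. 7/36, 5 w.p. 1/4, 6 w.p. 11/36
E[payout] = (1/36)·1 + (1/12)·2 + (5/36)·3 + (7/36)·4 + (1/4)·5 + (11/36)·6 = 161/36
Expected profit = 161/36 − 3 = 53/36 ≈ $1.47

$1.47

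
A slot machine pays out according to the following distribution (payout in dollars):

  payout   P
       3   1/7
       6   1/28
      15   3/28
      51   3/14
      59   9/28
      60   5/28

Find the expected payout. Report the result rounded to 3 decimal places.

E[X] = (1/7)·3 + (1/28)·6 + (3/28)·15 + (3/14)·51 + (9/28)·59 + (5/28)·60
     = 300/7 ≈ 42.857

$42.857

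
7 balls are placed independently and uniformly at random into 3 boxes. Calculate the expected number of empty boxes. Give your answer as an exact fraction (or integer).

128/729

Let Xⱼ=1 if box j is empty. P(Xⱼ=1) = ((3-1)/3)^7 = 128/2187.
By linearity, E[#empty] = 3·128/2187 = 128/729.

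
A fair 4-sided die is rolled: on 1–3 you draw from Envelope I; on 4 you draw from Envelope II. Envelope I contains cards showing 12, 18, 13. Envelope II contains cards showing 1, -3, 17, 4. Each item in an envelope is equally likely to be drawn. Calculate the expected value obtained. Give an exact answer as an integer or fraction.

191/16

E[X | Envelope I] = (12 + 18 + 13)/3 = 43/3
E[X | Envelope II] = (1 − 3 + 17 + 4)/4 = 19/4
E[X] = (3/4)·43/3 + (1/4)·19/4 = 191/16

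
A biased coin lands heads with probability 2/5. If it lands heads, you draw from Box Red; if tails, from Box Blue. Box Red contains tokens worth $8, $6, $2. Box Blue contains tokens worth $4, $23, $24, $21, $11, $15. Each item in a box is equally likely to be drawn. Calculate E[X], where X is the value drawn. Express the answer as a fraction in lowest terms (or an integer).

179/15 dollars

E[X | Box Red] = (8 + 6 + 2)/3 = 16/3
E[X | Box Blue] = (4 + 23 + 24 + 21 + 11 + 15)/6 = 49/3
E[X] = (2/5)·16/3 + (3/5)·49/3 = 179/15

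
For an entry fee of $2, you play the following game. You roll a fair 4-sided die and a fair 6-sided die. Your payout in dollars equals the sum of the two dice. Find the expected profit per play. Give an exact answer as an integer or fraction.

$4

Distribution of the sum of the two dice: 2 w.p. 1/24, 3 w.p. 1/12, 4 w.p. 1/8, 5 w.p. 1/6, 6 w.p. 1/6, 7 w.p. 1/6, …
E[payout] = (1/24)·2 + (1/12)·3 + (1/8)·4 + (1/6)·5 + (1/6)·6 + (1/6)·7 + (1/8)·8 + (1/12)·9 + (1/24)·10 = 6
Expected profit = 6 − 2 = 4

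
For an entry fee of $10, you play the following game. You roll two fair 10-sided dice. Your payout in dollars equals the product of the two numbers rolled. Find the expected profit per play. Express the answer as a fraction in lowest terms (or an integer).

81/4 dollars

Distribution of the product of the two numbers rolled: 1 w.p. 1/100, 2 w.p. 1/50, 3 w.p. 1/50, 4 w.p. 3/100, 5 w.p. 1/50, 6 w.p. 1/25, …
E[payout] = (1/100)·1 + (1/50)·2 + (1/50)·3 + (3/100)·4 + (1/50)·5 + (1/25)·6 + (1/50)·7 + (1/25)·8 + (3/100)·9 + (1/25)·10 + (1/25)·12 + (1/50)·14 + (1/50)·15 + (3/100)·16 + (1/25)·18 + (1/25)·20 + (1/50)·21 + (1/25)·24 + (1/100)·25 + (1/50)·27 + (1/50)·28 + (1/25)·30 + (1/50)·32 + (1/50)·35 + (3/100)·36 + (1/25)·40 + (1/50)·42 + (1/50)·45 + (1/50)·48 + (1/100)·49 + (1/50)·50 + (1/50)·54 + (1/50)·56 + (1/50)·60 + (1/50)·63 + (1/100)·64 + (1/50)·70 + (1/50)·72 + (1/50)·80 + (1/100)·81 + (1/50)·90 + (1/100)·100 = 121/4
Expected profit = 121/4 − 10 = 81/4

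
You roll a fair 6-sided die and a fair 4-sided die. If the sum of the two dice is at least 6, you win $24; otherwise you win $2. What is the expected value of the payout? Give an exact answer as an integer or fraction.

89/6 dollars

E[payout] = (5/12)·2 + (7/12)·24 = 89/6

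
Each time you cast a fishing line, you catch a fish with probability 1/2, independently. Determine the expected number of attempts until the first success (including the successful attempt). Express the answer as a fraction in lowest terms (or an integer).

2

For a geometric distribution, E[trials] = 1/p = 1/(1/2) = 2.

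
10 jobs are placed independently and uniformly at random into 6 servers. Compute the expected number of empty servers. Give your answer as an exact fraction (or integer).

9765625/10077696

Let Xⱼ=1 if server j is empty. P(Xⱼ=1) = ((6-1)/6)^10 = 9765625/60466176.
By linearity, E[#empty] = 6·9765625/60466176 = 9765625/10077696.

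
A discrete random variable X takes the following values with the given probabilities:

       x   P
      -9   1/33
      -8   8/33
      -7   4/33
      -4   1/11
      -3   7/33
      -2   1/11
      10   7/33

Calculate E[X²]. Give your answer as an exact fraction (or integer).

1612/33

E[X²] = (1/33)·81 + (8/33)·64 + (4/33)·49 + (1/11)·16 + (7/33)·9 + (1/11)·4 + (7/33)·100
     = 1612/33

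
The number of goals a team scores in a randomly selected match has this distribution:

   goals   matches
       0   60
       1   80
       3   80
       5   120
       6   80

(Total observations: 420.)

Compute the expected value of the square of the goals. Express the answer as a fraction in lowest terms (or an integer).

334/21

Total = 420, so P(goals=0) = 60/420, etc.
E[X²] = (1/7)·0 + (4/21)·1 + (4/21)·9 + (2/7)·25 + (4/21)·36
     = 334/21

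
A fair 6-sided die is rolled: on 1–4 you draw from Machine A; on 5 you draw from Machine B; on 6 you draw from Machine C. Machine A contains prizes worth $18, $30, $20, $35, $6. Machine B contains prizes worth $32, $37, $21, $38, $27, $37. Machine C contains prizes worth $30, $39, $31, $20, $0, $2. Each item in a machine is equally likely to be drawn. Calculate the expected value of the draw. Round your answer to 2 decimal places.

$23.26

E[X | Machine A] = (18 + 30 + 20 + 35 + 6)/5 = 109/5
E[X | Machine B] = (32 + 37 + 21 + 38 + 27 + 37)/6 = 32
E[X | Machine C] = (30 + 39 + 31 + 20 + 0 + 2)/6 = 61/3
E[X] = (2/3)·109/5 + (1/6)·32 + (1/6)·61/3 = 2093/90 ≈ 23.26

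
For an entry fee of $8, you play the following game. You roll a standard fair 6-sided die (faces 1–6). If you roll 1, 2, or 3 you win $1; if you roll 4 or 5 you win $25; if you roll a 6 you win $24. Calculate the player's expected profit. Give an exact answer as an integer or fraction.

29/6 dollars

E[payout] = (1/2)·1 + (1/6)·24 + (1/3)·25 = 77/6
Expected profit = 77/6 − 8 = 29/6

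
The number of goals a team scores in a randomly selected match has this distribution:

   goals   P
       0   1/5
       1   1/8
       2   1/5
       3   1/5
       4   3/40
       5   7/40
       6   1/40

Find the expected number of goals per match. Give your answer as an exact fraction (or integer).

49/20

E[X] = (1/5)·0 + (1/8)·1 + (1/5)·2 + (1/5)·3 + (3/40)·4 + (7/40)·5 + (1/40)·6
     = 49/20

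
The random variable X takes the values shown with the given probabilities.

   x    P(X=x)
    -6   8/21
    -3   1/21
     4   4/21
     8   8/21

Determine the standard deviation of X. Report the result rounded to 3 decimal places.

6.298

E[X] = 29/21, E[X²] = 291/7
Var(X) = E[X²] − (E[X])² = 291/7 − 841/441 = 17492/441
SD(X) = √(17492/441) ≈ 6.298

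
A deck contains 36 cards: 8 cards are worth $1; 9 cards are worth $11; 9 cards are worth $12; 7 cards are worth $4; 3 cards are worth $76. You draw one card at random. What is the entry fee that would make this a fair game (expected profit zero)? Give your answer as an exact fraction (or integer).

157/12 dollars

E[payout] = (8/36)·1 + (9/36)·11 + (9/36)·12 + (7/36)·4 + (3/36)·76 = 157/12
Fair fee = E[payout] = 157/12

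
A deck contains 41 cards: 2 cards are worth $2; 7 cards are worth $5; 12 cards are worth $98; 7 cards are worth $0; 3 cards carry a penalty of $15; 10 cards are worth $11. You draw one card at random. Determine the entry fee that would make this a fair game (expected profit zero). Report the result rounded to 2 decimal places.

$31.22

E[payout] = (2/41)·2 + (7/41)·5 + (12/41)·98 + (7/41)·0 + (3/41)·(-15) + (10/41)·11 = 1280/41
Fair fee = E[payout] = 1280/41 ≈ $31.22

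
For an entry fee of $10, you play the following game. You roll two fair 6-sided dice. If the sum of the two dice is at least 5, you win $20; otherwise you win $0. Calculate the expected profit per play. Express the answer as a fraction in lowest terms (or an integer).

E[payout] = (1/6)·0 + (5/6)·20 = 50/3
Expected profit = 50/3 − 10 = 20/3

20/3 dollars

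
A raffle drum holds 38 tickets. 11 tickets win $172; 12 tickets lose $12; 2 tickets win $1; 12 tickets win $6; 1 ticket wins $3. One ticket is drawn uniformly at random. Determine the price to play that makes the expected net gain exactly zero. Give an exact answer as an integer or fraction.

E[payout] = (11/38)·172 + (12/38)·(-12) + (2/38)·1 + (12/38)·6 + (1/38)·3 = 1825/38
Fair fee = E[payout] = 1825/38

1825/38 dollars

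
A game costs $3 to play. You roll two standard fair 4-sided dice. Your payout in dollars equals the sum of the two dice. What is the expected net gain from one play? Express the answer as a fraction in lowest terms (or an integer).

Distribution of the sum of the two dice: 2 w.p. 1/16, 3 w.p. 1/8, 4 w.p. 3/16, 5 w.p. 1/4, 6 w.p. 3/16, 7 w.p. 1/8, …
E[payout] = (1/16)·2 + (1/8)·3 + (3/16)·4 + (1/4)·5 + (3/16)·6 + (1/8)·7 + (1/16)·8 = 5
Expected profit = 5 − 3 = 2

$2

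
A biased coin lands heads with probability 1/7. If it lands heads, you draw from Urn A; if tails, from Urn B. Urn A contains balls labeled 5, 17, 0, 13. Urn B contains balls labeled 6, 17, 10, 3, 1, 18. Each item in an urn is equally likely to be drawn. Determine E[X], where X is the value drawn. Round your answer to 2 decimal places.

9.11

E[X | Urn A] = (5 + 17 + 0 + 13)/4 = 35/4
E[X | Urn B] = (6 + 17 + 10 + 3 + 1 + 18)/6 = 55/6
E[X] = (1/7)·35/4 + (6/7)·55/6 = 255/28 ≈ 9.11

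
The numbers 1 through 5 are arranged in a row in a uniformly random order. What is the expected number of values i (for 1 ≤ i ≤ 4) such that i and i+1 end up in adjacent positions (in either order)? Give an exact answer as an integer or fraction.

8/5

For each i ∈ {1,…,4}, let Xᵢ = 1 if i and i+1 are adjacent. P(Xᵢ=1) = 2·(5−1)!/5! = 2/5.
By linearity, E[ΣXᵢ] = (4)·(2/5) = 8/5.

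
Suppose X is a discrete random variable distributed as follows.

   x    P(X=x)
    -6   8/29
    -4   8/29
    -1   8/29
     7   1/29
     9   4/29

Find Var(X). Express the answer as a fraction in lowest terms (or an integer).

E[X] = (8/29)·(-6) + (8/29)·(-4) + (8/29)·(-1) + (1/29)·7 + (4/29)·9 = -45/29
E[X²] = (8/29)·36 + (8/29)·16 + (8/29)·1 + (1/29)·49 + (4/29)·81 = 797/29
Var(X) = 797/29 − (-45/29)² = 21088/841

21088/841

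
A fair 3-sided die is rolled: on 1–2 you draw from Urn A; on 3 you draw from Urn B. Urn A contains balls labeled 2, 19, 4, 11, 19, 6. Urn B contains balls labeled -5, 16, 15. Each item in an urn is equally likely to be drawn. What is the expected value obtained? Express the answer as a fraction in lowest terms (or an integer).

E[X | Urn A] = (2 + 19 + 4 + 11 + 19 + 6)/6 = 61/6
E[X | Urn B] = (-5 + 16 + 15)/3 = 26/3
E[X] = (2/3)·61/6 + (1/3)·26/3 = 29/3

29/3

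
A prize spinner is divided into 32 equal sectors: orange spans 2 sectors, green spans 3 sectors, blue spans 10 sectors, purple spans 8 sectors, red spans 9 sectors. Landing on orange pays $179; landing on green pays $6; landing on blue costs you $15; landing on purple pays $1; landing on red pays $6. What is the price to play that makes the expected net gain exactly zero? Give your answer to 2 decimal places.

$9.00

E[payout] = (2/32)·179 + (3/32)·6 + (10/32)·(-15) + (8/32)·1 + (9/32)·6 = 9
Fair fee = E[payout] = 9 ≈ $9.00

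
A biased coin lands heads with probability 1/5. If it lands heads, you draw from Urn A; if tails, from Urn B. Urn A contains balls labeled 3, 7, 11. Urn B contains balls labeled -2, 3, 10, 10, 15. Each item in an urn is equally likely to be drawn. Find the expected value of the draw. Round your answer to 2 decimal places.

E[X | Urn A] = (3 + 7 + 11)/3 = 7
E[X | Urn B] = (-2 + 3 + 10 + 10 + 15)/5 = 36/5
E[X] = (1/5)·7 + (4/5)·36/5 = 179/25 ≈ 7.16

7.16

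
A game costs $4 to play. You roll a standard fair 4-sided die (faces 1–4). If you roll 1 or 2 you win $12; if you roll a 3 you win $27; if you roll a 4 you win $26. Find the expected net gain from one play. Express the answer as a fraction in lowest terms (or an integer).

61/4 dollars

E[payout] = (1/2)·12 + (1/4)·26 + (1/4)·27 = 77/4
Expected profit = 77/4 − 4 = 61/4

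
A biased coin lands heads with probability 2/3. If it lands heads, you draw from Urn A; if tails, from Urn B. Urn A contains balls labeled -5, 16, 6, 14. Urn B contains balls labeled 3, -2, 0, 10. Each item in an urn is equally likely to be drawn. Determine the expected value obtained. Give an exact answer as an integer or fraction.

E[X | Urn A] = (-5 + 16 + 6 + 14)/4 = 31/4
E[X | Urn B] = (3 − 2 + 0 + 10)/4 = 11/4
E[X] = (2/3)·31/4 + (1/3)·11/4 = 73/12

73/12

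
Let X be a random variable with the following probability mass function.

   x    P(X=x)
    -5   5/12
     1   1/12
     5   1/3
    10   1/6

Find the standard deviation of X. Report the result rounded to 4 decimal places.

E[X] = 4/3, E[X²] = 71/2
Var(X) = E[X²] − (E[X])² = 71/2 − 16/9 = 607/18
SD(X) = √(607/18) ≈ 5.8071

5.8071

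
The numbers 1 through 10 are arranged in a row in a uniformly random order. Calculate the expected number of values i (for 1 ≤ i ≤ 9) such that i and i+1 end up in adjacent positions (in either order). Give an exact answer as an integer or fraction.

For each i ∈ {1,…,9}, let Xᵢ = 1 if i and i+1 are adjacent. P(Xᵢ=1) = 2·(10−1)!/10! = 2/10.
By linearity, E[ΣXᵢ] = (9)·(2/10) = 9/5.

9/5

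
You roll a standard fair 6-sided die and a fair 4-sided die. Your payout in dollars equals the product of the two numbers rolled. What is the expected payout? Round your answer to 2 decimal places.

Distribution of the product of the two numbers rolled: 1 w.p. 1/24, 2 w.p. 1/12, 3 w.p. 1/12, 4 w.p. 1/8, 5 w.p. 1/24, 6 w.p. 1/8, …
E[payout] = (1/24)·1 + (1/12)·2 + (1/12)·3 + (1/8)·4 + (1/24)·5 + (1/8)·6 + (1/12)·8 + (1/24)·9 + (1/24)·10 + (1/8)·12 + (1/24)·15 + (1/24)·16 + (1/24)·18 + (1/24)·20 + (1/24)·24 = 35/4
≈ $8.75

$8.75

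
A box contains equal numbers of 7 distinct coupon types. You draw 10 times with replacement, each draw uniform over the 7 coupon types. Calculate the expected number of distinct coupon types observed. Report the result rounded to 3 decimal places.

Let Xⱼ=1 if type j appears at least once. P(Xⱼ=1) = 1 − ((7−1)/7)^10 = 222009073/282475249.
E[#distinct] = 7·222009073/282475249 = 222009073/40353607.
≈ 5.502

5.502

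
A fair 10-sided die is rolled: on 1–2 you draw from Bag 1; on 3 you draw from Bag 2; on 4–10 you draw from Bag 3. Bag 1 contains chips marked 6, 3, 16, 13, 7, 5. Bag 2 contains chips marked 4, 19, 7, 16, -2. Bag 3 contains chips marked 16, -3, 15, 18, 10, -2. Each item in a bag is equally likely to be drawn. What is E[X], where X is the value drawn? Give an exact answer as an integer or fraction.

E[X | Bag 1] = (6 + 3 + 16 + 13 + 7 + 5)/6 = 25/3
E[X | Bag 2] = (4 + 19 + 7 + 16 − 2)/5 = 44/5
E[X | Bag 3] = (16 − 3 + 15 + 18 + 10 − 2)/6 = 9
E[X] = (1/5)·25/3 + (1/10)·44/5 + (7/10)·9 = 1327/150

1327/150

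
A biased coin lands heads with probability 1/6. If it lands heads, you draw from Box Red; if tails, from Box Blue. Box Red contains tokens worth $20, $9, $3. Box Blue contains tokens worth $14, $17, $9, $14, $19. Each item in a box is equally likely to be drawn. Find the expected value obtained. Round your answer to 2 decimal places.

$13.94

E[X | Box Red] = (20 + 9 + 3)/3 = 32/3
E[X | Box Blue] = (14 + 17 + 9 + 14 + 19)/5 = 73/5
E[X] = (1/6)·32/3 + (5/6)·73/5 = 251/18 ≈ 13.94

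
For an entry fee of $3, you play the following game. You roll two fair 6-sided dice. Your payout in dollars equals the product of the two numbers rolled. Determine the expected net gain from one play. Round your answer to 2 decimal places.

Distribution of the product of the two numbers rolled: 1 w.p. 1/36, 2 w.p. 1/18, 3 w.p. 1/18, 4 w.p. 1/12, 5 w.p. 1/18, 6 w.p. 1/9, …
E[payout] = (1/36)·1 + (1/18)·2 + (1/18)·3 + (1/12)·4 + (1/18)·5 + (1/9)·6 + (1/18)·8 + (1/36)·9 + (1/18)·10 + (1/9)·12 + (1/18)·15 + (1/36)·16 + (1/18)·18 + (1/18)·20 + (1/18)·24 + (1/36)·25 + (1/18)·30 + (1/36)·36 = 49/4
Expected profit = 49/4 − 3 = 37/4 ≈ $9.25

$9.25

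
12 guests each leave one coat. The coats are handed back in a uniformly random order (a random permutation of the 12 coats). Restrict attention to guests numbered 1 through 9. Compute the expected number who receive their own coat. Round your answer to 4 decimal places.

Let Xᵢ = 1 if person i gets their own coat. For each i, P(Xᵢ=1) = 1/12.
By linearity of expectation, E[X₁+…+X_9] = 9·(1/12) = 3/4.
≈ 0.7500

0.7500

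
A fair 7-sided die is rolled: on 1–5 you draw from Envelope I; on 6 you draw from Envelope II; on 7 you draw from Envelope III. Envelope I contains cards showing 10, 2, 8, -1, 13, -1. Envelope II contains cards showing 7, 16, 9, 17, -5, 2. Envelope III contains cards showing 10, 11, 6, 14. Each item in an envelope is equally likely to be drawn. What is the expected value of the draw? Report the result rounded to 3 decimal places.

E[X | Envelope I] = (10 + 2 + 8 − 1 + 13 − 1)/6 = 31/6
E[X | Envelope II] = (7 + 16 + 9 + 17 − 5 + 2)/6 = 23/3
E[X | Envelope III] = (10 + 11 + 6 + 14)/4 = 41/4
E[X] = (5/7)·31/6 + (1/7)·23/3 + (1/7)·41/4 = 25/4 ≈ 6.250

6.250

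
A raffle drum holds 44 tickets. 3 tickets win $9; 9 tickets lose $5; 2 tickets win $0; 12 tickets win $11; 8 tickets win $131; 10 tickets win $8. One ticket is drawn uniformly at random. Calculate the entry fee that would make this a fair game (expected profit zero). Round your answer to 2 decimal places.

$28.23

E[payout] = (3/44)·9 + (9/44)·(-5) + (2/44)·0 + (12/44)·11 + (8/44)·131 + (10/44)·8 = 621/22
Fair fee = E[payout] = 621/22 ≈ $28.23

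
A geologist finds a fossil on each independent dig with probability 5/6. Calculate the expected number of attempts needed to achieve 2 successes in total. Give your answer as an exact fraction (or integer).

By linearity (sum of 2 independent geometric waits), E[trials] = 2/p = 2/(5/6) = 12/5.

12/5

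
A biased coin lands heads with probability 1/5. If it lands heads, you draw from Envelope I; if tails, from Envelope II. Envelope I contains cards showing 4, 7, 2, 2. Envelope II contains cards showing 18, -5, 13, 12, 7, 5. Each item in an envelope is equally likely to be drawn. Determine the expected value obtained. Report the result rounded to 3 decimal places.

E[X | Envelope I] = (4 + 7 + 2 + 2)/4 = 15/4
E[X | Envelope II] = (18 − 5 + 13 + 12 + 7 + 5)/6 = 25/3
E[X] = (1/5)·15/4 + (4/5)·25/3 = 89/12 ≈ 7.417

7.417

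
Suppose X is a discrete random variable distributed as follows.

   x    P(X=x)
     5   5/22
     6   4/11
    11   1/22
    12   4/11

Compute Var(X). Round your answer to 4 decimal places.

E[X] = (5/22)·5 + (4/11)·6 + (1/22)·11 + (4/11)·12 = 90/11
E[X²] = (5/22)·25 + (4/11)·36 + (1/22)·121 + (4/11)·144 = 843/11
Var(X) = 843/11 − (90/11)² = 1173/121 ≈ 9.6942

9.6942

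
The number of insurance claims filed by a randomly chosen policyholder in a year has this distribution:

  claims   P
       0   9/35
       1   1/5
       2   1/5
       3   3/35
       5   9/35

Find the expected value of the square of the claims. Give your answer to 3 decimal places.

8.200

E[X²] = (9/35)·0 + (1/5)·1 + (1/5)·4 + (3/35)·9 + (9/35)·25
     = 41/5 ≈ 8.200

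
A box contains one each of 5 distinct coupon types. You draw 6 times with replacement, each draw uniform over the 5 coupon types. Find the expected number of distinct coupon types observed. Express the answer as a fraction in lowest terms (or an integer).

11529/3125

Let Xⱼ=1 if type j appears at least once. P(Xⱼ=1) = 1 − ((5−1)/5)^6 = 11529/15625.
E[#distinct] = 5·11529/15625 = 11529/3125.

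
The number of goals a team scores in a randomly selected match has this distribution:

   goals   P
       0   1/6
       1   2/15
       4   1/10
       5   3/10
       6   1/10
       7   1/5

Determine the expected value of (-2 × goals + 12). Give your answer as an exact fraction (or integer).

59/15

E[-2x+12] = (1/6)·12 + (2/15)·10 + (1/10)·4 + (3/10)·2 + (1/10)·0 + (1/5)·(-2)
     = 59/15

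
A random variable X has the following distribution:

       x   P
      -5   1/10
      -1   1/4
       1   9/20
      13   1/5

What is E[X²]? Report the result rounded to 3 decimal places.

37.000

E[X²] = (1/10)·25 + (1/4)·1 + (9/20)·1 + (1/5)·169
     = 37 ≈ 37.000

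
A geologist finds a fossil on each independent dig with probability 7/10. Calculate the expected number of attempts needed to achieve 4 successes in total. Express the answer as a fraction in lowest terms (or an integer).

40/7

By linearity (sum of 4 independent geometric waits), E[trials] = 4/p = 4/(7/10) = 40/7.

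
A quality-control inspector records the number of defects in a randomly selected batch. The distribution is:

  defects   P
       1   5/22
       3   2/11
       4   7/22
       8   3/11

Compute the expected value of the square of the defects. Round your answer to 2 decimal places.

E[X²] = (5/22)·1 + (2/11)·9 + (7/22)·16 + (3/11)·64
     = 537/22 ≈ 24.41

24.41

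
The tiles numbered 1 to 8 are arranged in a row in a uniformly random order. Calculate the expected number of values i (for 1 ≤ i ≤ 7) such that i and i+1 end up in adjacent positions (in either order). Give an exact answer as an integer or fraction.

For each i ∈ {1,…,7}, let Xᵢ = 1 if i and i+1 are adjacent. P(Xᵢ=1) = 2·(8−1)!/8! = 2/8.
By linearity, E[ΣXᵢ] = (7)·(2/8) = 7/4.

7/4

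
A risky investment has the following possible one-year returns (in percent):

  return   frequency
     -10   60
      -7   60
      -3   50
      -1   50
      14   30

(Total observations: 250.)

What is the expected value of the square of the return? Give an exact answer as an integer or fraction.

1532/25

Total = 250, so P(return=-10) = 60/250, etc.
E[X²] = (6/25)·100 + (6/25)·49 + (1/5)·9 + (1/5)·1 + (3/25)·196
     = 1532/25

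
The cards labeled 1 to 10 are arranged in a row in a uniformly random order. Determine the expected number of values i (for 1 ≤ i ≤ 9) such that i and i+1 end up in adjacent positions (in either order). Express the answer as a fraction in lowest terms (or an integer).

For each i ∈ {1,…,9}, let Xᵢ = 1 if i and i+1 are adjacent. P(Xᵢ=1) = 2·(10−1)!/10! = 2/10.
By linearity, E[ΣXᵢ] = (9)·(2/10) = 9/5.

9/5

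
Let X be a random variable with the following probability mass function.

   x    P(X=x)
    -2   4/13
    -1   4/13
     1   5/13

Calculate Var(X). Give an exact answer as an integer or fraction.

276/169

E[X] = (4/13)·(-2) + (4/13)·(-1) + (5/13)·1 = -7/13
E[X²] = (4/13)·4 + (4/13)·1 + (5/13)·1 = 25/13
Var(X) = 25/13 − (-7/13)² = 276/169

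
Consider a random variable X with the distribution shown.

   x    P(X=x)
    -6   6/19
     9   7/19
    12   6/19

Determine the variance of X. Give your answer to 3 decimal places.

59.535

E[X] = (6/19)·(-6) + (7/19)·9 + (6/19)·12 = 99/19
E[X²] = (6/19)·36 + (7/19)·81 + (6/19)·144 = 1647/19
Var(X) = 1647/19 − (99/19)² = 21492/361 ≈ 59.535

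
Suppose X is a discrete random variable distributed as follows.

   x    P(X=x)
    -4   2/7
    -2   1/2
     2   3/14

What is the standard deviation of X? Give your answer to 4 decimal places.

E[X] = -12/7, E[X²] = 52/7
Var(X) = E[X²] − (E[X])² = 52/7 − 144/49 = 220/49
SD(X) = √(220/49) ≈ 2.1189

2.1189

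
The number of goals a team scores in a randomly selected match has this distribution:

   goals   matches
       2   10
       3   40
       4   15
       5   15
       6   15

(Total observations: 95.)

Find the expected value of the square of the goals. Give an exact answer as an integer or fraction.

311/19

Total = 95, so P(goals=2) = 10/95, etc.
E[X²] = (2/19)·4 + (8/19)·9 + (3/19)·16 + (3/19)·25 + (3/19)·36
     = 311/19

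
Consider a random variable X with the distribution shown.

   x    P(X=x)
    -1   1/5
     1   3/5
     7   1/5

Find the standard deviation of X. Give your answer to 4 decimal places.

E[X] = 9/5, E[X²] = 53/5
Var(X) = E[X²] − (E[X])² = 53/5 − 81/25 = 184/25
SD(X) = √(184/25) ≈ 2.7129

2.7129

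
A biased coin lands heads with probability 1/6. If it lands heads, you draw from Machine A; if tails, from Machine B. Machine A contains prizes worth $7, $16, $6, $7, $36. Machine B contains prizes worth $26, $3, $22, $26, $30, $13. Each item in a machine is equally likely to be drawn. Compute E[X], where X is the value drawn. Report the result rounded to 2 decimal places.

$19.07

E[X | Machine A] = (7 + 16 + 6 + 7 + 36)/5 = 72/5
E[X | Machine B] = (26 + 3 + 22 + 26 + 30 + 13)/6 = 20
E[X] = (1/6)·72/5 + (5/6)·20 = 286/15 ≈ 19.07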